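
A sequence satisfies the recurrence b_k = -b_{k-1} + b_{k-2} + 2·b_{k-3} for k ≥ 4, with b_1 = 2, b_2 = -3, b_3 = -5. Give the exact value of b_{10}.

-50

Step forward from the initial values:
b_4 = 6; b_5 = -17; b_6 = 13; b_7 = -18; b_8 = -3; b_9 = 11; b_{10} = -50.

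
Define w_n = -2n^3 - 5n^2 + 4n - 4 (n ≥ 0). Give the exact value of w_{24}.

w_{24} = -2·24^3 - 5·24^2 + 4·24 - 4 = -30436.

-30436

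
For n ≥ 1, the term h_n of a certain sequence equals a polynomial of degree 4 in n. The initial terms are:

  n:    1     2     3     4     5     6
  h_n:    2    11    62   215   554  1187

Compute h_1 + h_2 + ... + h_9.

14454

1st diffs: 9, 51, 153, 339, 633.
2nd diffs: 42, 102, 186, 294.
3rd diffs: 60, 84, 108.
4th diffs: 24, 24 (constant).
So h_n = n^4 - 4n^2 + 6n - 1.
Continuing: 2246, 3887, 6290.
Summing n = 1..9 (9 terms) gives 14454.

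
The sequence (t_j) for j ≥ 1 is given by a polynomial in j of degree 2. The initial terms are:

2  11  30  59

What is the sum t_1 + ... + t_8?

1st diffs: 9, 19, 29.
2nd diffs: 10, 10 (constant).
Newton forward-difference form: t_j = 2 + 9·C(j-1,1) + 10·C(j-1,2).
Continuing: 98, 147, 206, 275.
Summing j = 1..8 (8 terms) gives 828.

828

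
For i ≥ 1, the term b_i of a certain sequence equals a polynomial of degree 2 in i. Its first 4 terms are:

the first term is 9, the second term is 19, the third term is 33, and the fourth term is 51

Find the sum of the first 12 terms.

1st diffs: 10, 14, 18.
2nd diffs: 4, 4 (constant).
Newton forward-difference form: b_i = 9 + 10·C(i-1,1) + 4·C(i-1,2).
Continuing: …, 73, 99, 129, 163, …, b_{12} = 339.
Summing i = 1..12 (12 terms) gives 1648.

1648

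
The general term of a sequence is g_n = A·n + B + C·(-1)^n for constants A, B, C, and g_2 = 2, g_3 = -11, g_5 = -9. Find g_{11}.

Plug in n = 2, 3, 5: 2A + B + C = 2; 3A + B - C = -11; 5A + B - C = -9.
Subtracting the first from the second: A - 2C = -13.
Subtracting the second from the third: 2A = 2.
Solving: C = 7, A = 1, then B = -7.
Therefore g_{11} = 11 + (-7) + 7·(-1) = -3.

-3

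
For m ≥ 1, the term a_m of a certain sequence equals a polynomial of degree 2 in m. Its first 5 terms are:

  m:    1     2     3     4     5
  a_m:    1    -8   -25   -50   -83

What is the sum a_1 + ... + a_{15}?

1st diffs: -9, -17, -25, -33.
2nd diffs: -8, -8, -8 (constant).
So a_m = -4m^2 + 3m + 2.
Continuing: …, -124, -173, -230, -295, …, a_{15} = -853.
Summing m = 1..15 (15 terms) gives -4570.

-4570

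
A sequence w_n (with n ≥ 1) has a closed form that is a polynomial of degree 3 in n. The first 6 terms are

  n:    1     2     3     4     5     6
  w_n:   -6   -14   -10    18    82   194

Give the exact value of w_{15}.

1st diffs: -8, 4, 28, 64, 112.
2nd diffs: 12, 24, 36, 48.
3rd diffs: 12, 12, 12 (constant).
Newton forward-difference form: w_n = -6 + (-8)·C(n-1,1) + 12·C(n-1,2) + 12·C(n-1,3).
At n = 15: n-1 = 14, so w_{15} = -6 - 112 + 1092 + 4368 = 5342.

5342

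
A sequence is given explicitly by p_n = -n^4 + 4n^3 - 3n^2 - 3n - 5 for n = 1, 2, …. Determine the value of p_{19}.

p_{19} = -1·19^4 + 4·19^3 - 3·19^2 - 3·19 - 5 = -104030.

-104030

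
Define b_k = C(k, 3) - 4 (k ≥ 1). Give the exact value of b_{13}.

C(13, 3) = 286, so b_{13} = 282.

282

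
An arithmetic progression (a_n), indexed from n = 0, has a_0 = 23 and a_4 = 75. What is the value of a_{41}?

556

Common difference d = (75 - 23) / (4 - 0) = 13.
a_n = 23 + (n - 0)·13.
a_{41} = 23 + 41·13 = 556.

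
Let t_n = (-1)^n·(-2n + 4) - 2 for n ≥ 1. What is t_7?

(-1)^7 = -1; -2n + 4 at n=7 is -10; so t_7 = 8.

8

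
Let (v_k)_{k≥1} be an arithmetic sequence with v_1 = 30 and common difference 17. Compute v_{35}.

v_k = 30 + (k - 1)·17.
v_{35} = 30 + 34·17 = 608.

608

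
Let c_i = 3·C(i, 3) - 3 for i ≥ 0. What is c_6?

57

C(6, 3) = 20, so c_6 = 57.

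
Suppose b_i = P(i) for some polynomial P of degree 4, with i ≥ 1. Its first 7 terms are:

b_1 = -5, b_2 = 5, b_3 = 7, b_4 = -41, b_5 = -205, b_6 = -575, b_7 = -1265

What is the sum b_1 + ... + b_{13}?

1st diffs: 10, 2, -48, -164, -370, -690.
2nd diffs: -8, -50, -116, -206, -320.
3rd diffs: -42, -66, -90, -114.
4th diffs: -24, -24, -24 (constant).
Newton forward-difference form: b_i = -5 + 10·C(i-1,1) + (-8)·C(i-1,2) + (-42)·C(i-1,3) + (-24)·C(i-1,4).
Continuing: …, -2413, -4181, -6755, -10345, …, b_{13} = -21533.
Summing i = 1..13 (13 terms) gives -62491.

-62491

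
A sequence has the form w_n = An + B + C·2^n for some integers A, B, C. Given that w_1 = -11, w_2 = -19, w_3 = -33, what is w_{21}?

At n = 1, 2, 3: A + B + 2C = -11; 2A + B + 4C = -19; 3A + B + 8C = -33.
Subtracting the first from the second: A + 2C = -8.
Subtracting the second from the third: A + 4C = -14.
Solving: C = -3, A = -2, then B = -3.
Hence w_{21} = -2·21 + (-3) + (-3)·2097152 = -6291501.

-6291501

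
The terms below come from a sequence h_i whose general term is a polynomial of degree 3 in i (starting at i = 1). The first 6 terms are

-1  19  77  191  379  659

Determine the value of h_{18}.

1st diffs: 20, 58, 114, 188, 280.
2nd diffs: 38, 56, 74, 92.
3rd diffs: 18, 18, 18 (constant).
So h_i = 3i^3 + i^2 - 4i - 1.
Evaluating at i = 18 gives h_{18} = 17747.

17747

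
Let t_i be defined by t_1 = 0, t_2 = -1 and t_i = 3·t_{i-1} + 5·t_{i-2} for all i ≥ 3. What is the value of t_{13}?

-5477472

Applying the relation repeatedly:
t_3 = -3;  t_4 = -14;  t_5 = -57;  …;  t_{10} = -74326;  t_{11} = -311613;  t_{12} = -1306469;  t_{13} = -5477472.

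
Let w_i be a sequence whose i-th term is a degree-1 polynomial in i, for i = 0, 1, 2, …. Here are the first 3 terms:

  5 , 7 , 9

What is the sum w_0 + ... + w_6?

1st diffs: 2, 2 (constant).
So w_i = 2i + 5.
Continuing: 11, 13, 15, 17.
Summing i = 0..6 (7 terms) gives 77.

77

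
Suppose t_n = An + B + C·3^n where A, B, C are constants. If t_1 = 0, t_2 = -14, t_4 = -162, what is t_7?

Write the equations: A + B + 3C = 0; 2A + B + 9C = -14; 4A + B + 81C = -162.
Subtracting the first from the second: A + 6C = -14.
Subtracting the second from the third: 2A + 72C = -148.
Solving: C = -2, A = -2, then B = 8.
Hence t_7 = -2·7 + 8 + (-2)·2187 = -4380.

-4380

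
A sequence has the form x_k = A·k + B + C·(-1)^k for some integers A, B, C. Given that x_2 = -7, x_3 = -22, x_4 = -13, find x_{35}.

The three given values yield: 2A + B + C = -7; 3A + B - C = -22; 4A + B + C = -13.
Subtracting the first from the second: A - 2C = -15.
Subtracting the second from the third: A + 2C = 9.
Solving: C = 6, A = -3, then B = -7.
So x_k = -3·k + (-7) + 6·(-1)^k; at k=35 this is -118.

-118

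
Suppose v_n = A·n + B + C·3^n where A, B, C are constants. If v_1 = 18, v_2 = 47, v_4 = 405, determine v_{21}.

At n = 1, 2, 4: A + B + 3C = 18; 2A + B + 9C = 47; 4A + B + 81C = 405.
Subtracting the first from the second: A + 6C = 29.
Subtracting the second from the third: 2A + 72C = 358.
Solving: C = 5, A = -1, then B = 4.
Therefore v_{21} = -21 + 4 + 5·10460353203 = 52301765998.

52301765998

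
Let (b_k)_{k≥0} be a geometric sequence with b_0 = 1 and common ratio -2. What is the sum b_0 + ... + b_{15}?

-21845

b_k = 1·(-2)^(k-0).
S = 1·((-2)^16 - 1)/(-2 - 1) = 1·(65536 - 1)/(-3) = -21845.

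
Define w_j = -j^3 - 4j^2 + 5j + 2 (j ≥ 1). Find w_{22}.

w_{22} = -1·22^3 - 4·22^2 + 5·22 + 2 = -12472.

-12472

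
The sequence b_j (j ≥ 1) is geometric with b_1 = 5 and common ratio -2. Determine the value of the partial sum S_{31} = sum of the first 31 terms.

b_j = 5·(-2)^(j-1).
S = 5·((-2)^31 - 1)/(-2 - 1) = 5·(-2147483648 - 1)/(-3) = 3579139415.

3579139415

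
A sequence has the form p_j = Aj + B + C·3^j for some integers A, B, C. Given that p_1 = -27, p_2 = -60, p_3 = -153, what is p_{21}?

-52301766087

At j = 1, 2, 3: A + B + 3C = -27; 2A + B + 9C = -60; 3A + B + 27C = -153.
Subtracting the first from the second: A + 6C = -33.
Subtracting the second from the third: A + 18C = -93.
Solving: C = -5, A = -3, then B = -9.
Hence p_{21} = -3·21 + (-9) + (-5)·10460353203 = -52301766087.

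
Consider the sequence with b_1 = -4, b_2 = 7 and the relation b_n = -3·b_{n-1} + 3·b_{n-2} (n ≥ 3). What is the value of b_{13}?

Compute successive terms:
b_3 = -33; b_4 = 120; b_5 = -459; …; b_{10} = 358992; b_{11} = -1361043; b_{12} = 5160105; b_{13} = -19563444.

-19563444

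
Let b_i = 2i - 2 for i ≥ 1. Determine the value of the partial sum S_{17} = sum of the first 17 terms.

Over i = 1..17: Σi = 153.
Total = (2)·153 + (-2)·17 = 272.

272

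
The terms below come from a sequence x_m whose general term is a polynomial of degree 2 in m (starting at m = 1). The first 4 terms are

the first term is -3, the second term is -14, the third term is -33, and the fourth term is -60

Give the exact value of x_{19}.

1st diffs: -11, -19, -27.
2nd diffs: -8, -8 (constant).
So x_m = -4m^2 + m.
Evaluating at m = 19 gives x_{19} = -1425.

-1425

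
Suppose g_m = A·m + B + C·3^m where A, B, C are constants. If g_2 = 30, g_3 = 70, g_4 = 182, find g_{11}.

354342

The three given values yield: 2A + B + 9C = 30; 3A + B + 27C = 70; 4A + B + 81C = 182.
Subtracting the first from the second: A + 18C = 40.
Subtracting the second from the third: A + 54C = 112.
Solving: C = 2, A = 4, then B = 4.
Therefore g_{11} = 44 + 4 + 2·177147 = 354342.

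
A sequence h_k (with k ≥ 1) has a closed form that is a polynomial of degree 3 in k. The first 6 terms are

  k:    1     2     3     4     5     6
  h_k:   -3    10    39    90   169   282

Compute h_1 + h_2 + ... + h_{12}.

1st diffs: 13, 29, 51, 79, 113.
2nd diffs: 16, 22, 28, 34.
3rd diffs: 6, 6, 6 (constant).
Newton forward-difference form: h_k = -3 + 13·C(k-1,1) + 16·C(k-1,2) + 6·C(k-1,3).
Continuing: …, 435, 634, 885, 1194, …, h_{12} = 2010.
Summing k = 1..12 (12 terms) gives 7312.

7312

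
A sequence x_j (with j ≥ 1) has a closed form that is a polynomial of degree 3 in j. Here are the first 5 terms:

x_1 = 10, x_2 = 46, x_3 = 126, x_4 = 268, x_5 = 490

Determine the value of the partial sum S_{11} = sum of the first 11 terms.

1st diffs: 36, 80, 142, 222.
2nd diffs: 44, 62, 80.
3rd diffs: 18, 18 (constant).
Newton forward-difference form: x_j = 10 + 36·C(j-1,1) + 44·C(j-1,2) + 18·C(j-1,3).
Continuing: …, 810, 1246, 1816, 2538, …, x_{11} = 4510.
Summing j = 1..11 (11 terms) gives 15290.

15290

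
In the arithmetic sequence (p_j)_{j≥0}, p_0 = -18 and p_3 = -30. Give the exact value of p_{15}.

-78

Common difference d = (-30 - (-18)) / (3 - 0) = -4.
p_j = -18 + (j - 0)·(-4).
p_{15} = -18 + 15·(-4) = -78.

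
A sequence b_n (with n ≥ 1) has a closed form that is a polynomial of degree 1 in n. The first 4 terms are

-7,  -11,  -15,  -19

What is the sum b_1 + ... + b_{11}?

1st diffs: -4, -4, -4 (constant).
So b_n = -4n - 3.
Continuing: …, -23, -27, -31, -35, …, b_{11} = -47.
Summing n = 1..11 (11 terms) gives -297.

-297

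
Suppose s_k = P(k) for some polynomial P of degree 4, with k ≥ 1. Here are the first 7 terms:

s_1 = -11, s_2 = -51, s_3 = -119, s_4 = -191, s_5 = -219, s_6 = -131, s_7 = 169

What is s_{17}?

53109

1st diffs: -40, -68, -72, -28, 88, 300.
2nd diffs: -28, -4, 44, 116, 212.
3rd diffs: 24, 48, 72, 96.
4th diffs: 24, 24, 24 (constant).
Newton forward-difference form: s_k = -11 + (-40)·C(k-1,1) + (-28)·C(k-1,2) + 24·C(k-1,3) + 24·C(k-1,4).
At k = 17: k-1 = 16, so s_{17} = -11 - 640 - 3360 + 13440 + 43680 = 53109.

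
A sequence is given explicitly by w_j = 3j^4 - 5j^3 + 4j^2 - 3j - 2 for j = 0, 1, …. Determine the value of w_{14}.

102268

w_{14} = 3·14^4 - 5·14^3 + 4·14^2 - 3·14 - 2 = 102268.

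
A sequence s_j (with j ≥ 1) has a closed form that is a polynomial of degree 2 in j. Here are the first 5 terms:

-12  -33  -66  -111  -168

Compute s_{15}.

1st diffs: -21, -33, -45, -57.
2nd diffs: -12, -12, -12 (constant).
Newton forward-difference form: s_j = -12 + (-21)·C(j-1,1) + (-12)·C(j-1,2).
At j = 15: j-1 = 14, so s_{15} = -12 - 294 - 1092 = -1398.

-1398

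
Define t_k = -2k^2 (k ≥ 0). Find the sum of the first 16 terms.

Over k = 0..15: Σk = 120, Σk² = 1240.
Total = (-2)·1240 = -2480.

-2480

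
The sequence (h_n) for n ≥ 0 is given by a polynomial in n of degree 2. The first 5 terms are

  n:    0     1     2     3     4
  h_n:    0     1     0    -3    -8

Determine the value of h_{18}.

1st diffs: 1, -1, -3, -5.
2nd diffs: -2, -2, -2 (constant).
So h_n = -n^2 + 2n.
Evaluating at n = 18 gives h_{18} = -288.

-288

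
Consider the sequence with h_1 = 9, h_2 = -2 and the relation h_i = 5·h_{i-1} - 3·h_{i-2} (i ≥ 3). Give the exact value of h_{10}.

h_3 = -37  h_4 = -179  h_5 = -784  h_6 = -3383  h_7 = -14563  h_8 = -62666  h_9 = -269641  h_{10} = -1160207.

-1160207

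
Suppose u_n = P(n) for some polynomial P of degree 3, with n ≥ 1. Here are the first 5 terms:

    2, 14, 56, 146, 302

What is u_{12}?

4754

1st diffs: 12, 42, 90, 156.
2nd diffs: 30, 48, 66.
3rd diffs: 18, 18 (constant).
Newton forward-difference form: u_n = 2 + 12·C(n-1,1) + 30·C(n-1,2) + 18·C(n-1,3).
At n = 12: n-1 = 11, so u_{12} = 2 + 132 + 1650 + 2970 = 4754.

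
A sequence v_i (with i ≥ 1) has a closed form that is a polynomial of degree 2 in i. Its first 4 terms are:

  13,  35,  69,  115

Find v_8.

419

1st diffs: 22, 34, 46.
2nd diffs: 12, 12 (constant).
Newton forward-difference form: v_i = 13 + 22·C(i-1,1) + 12·C(i-1,2).
At i = 8: i-1 = 7, so v_8 = 13 + 154 + 252 = 419.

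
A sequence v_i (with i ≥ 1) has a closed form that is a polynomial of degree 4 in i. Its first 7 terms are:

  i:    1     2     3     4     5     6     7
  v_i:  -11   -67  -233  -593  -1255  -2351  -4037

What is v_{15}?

1st diffs: -56, -166, -360, -662, -1096, -1686.
2nd diffs: -110, -194, -302, -434, -590.
3rd diffs: -84, -108, -132, -156.
4th diffs: -24, -24, -24 (constant).
Newton forward-difference form: v_i = -11 + (-56)·C(i-1,1) + (-110)·C(i-1,2) + (-84)·C(i-1,3) + (-24)·C(i-1,4).
At i = 15: i-1 = 14, so v_{15} = -11 - 784 - 10010 - 30576 - 24024 = -65405.

-65405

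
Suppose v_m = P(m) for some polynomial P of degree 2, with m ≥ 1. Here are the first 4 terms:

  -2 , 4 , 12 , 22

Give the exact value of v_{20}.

454

1st diffs: 6, 8, 10.
2nd diffs: 2, 2 (constant).
Newton forward-difference form: v_m = -2 + 6·C(m-1,1) + 2·C(m-1,2).
At m = 20: m-1 = 19, so v_{20} = -2 + 114 + 342 = 454.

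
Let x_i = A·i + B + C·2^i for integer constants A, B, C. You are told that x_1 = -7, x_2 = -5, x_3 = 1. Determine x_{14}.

32731

Plug in i = 1, 2, 3: A + B + 2C = -7; 2A + B + 4C = -5; 3A + B + 8C = 1.
Subtracting the first from the second: A + 2C = 2.
Subtracting the second from the third: A + 4C = 6.
Solving: C = 2, A = -2, then B = -9.
So x_i = -2·i + (-9) + 2·2^i; at i=14 this is 32731.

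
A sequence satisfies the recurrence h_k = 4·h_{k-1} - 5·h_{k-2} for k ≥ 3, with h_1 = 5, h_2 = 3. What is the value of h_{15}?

Step forward from the initial values:
h_3 = -13; h_4 = -67; h_5 = -203; …; h_{12} = 58493; h_{13} = 130837; h_{14} = 230883; h_{15} = 269347.

269347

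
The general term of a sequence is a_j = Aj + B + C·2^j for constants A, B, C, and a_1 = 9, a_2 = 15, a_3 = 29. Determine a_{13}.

32745

The three given values yield: A + B + 2C = 9; 2A + B + 4C = 15; 3A + B + 8C = 29.
Subtracting the first from the second: A + 2C = 6.
Subtracting the second from the third: A + 4C = 14.
Solving: C = 4, A = -2, then B = 3.
Hence a_{13} = -2·13 + 3 + 4·8192 = 32745.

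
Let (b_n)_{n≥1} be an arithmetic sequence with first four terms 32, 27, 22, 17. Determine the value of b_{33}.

Common difference d = -5.
b_n = 32 + (n - 1)·(-5).
b_{33} = 32 + 32·(-5) = -128.

-128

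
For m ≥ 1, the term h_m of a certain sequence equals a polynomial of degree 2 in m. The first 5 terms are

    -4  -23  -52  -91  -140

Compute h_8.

1st diffs: -19, -29, -39, -49.
2nd diffs: -10, -10, -10 (constant).
Newton forward-difference form: h_m = -4 + (-19)·C(m-1,1) + (-10)·C(m-1,2).
At m = 8: m-1 = 7, so h_8 = -4 - 133 - 210 = -347.

-347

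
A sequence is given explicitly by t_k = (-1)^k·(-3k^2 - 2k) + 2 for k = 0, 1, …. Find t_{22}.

(-1)^22 = 1; -3k^2 - 2k at k=22 is -1496; so t_{22} = -1494.

-1494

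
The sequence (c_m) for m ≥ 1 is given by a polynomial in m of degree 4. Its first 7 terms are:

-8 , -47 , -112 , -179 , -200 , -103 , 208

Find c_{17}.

1st diffs: -39, -65, -67, -21, 97, 311.
2nd diffs: -26, -2, 46, 118, 214.
3rd diffs: 24, 48, 72, 96.
4th diffs: 24, 24, 24 (constant).
Newton forward-difference form: c_m = -8 + (-39)·C(m-1,1) + (-26)·C(m-1,2) + 24·C(m-1,3) + 24·C(m-1,4).
At m = 17: m-1 = 16, so c_{17} = -8 - 624 - 3120 + 13440 + 43680 = 53368.

53368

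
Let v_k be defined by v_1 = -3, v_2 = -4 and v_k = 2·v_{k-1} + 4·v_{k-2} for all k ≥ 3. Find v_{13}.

Step forward from the initial values:
v_3 = -20; v_4 = -56; v_5 = -192; …; v_{10} = -67072; v_{11} = -217088; v_{12} = -702464; v_{13} = -2273280.

-2273280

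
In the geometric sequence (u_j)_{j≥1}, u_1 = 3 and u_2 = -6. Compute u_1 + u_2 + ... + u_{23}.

Common ratio r = -2.
u_j = 3·(-2)^(j-1).
S = 3·((-2)^23 - 1)/(-2 - 1) = 3·(-8388608 - 1)/(-3) = 8388609.

8388609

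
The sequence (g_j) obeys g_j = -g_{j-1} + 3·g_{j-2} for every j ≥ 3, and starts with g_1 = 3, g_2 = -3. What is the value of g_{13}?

42627

Iterate the recurrence:
g_3 = 12; g_4 = -21; g_5 = 57; …; g_{10} = -3477; g_{11} = 8049; g_{12} = -18480; g_{13} = 42627.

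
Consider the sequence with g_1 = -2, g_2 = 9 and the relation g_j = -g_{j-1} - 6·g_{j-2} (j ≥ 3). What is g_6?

g_3 = 3, g_4 = -57, g_5 = 39, g_6 = 303.

303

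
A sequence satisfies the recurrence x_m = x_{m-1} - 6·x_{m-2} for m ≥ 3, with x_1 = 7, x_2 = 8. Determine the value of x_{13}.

x_3 = -34, x_4 = -82, x_5 = 122, …, x_{10} = 19718, x_{11} = 38282, x_{12} = -80026, x_{13} = -309718.

-309718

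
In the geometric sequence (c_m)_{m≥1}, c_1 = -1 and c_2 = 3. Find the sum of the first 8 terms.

Common ratio r = -3.
c_m = (-1)·(-3)^(m-1).
S = (-1)·((-3)^8 - 1)/(-3 - 1) = (-1)·(6561 - 1)/(-4) = 1640.

1640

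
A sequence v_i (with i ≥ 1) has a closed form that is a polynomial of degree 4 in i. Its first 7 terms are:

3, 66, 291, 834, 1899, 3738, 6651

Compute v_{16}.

154458

1st diffs: 63, 225, 543, 1065, 1839, 2913.
2nd diffs: 162, 318, 522, 774, 1074.
3rd diffs: 156, 204, 252, 300.
4th diffs: 48, 48, 48 (constant).
Newton forward-difference form: v_i = 3 + 63·C(i-1,1) + 162·C(i-1,2) + 156·C(i-1,3) + 48·C(i-1,4).
At i = 16: i-1 = 15, so v_{16} = 3 + 945 + 17010 + 70980 + 65520 = 154458.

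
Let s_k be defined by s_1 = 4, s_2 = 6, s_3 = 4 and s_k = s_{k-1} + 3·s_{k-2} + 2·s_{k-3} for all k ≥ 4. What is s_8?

938

Step forward from the initial values:
s_4 = 30;  s_5 = 54;  s_6 = 152;  s_7 = 374;  s_8 = 938.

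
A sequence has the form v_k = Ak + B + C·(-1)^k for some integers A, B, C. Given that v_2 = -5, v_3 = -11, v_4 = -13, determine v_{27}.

-107

Plug in k = 2, 3, 4: 2A + B + C = -5; 3A + B - C = -11; 4A + B + C = -13.
Subtracting the first from the second: A - 2C = -6.
Subtracting the second from the third: A + 2C = -2.
Solving: C = 1, A = -4, then B = 2.
Therefore v_{27} = -108 + 2 + 1·(-1) = -107.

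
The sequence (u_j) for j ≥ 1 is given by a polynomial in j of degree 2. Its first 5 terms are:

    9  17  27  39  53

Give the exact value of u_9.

129

1st diffs: 8, 10, 12, 14.
2nd diffs: 2, 2, 2 (constant).
Newton forward-difference form: u_j = 9 + 8·C(j-1,1) + 2·C(j-1,2).
At j = 9: j-1 = 8, so u_9 = 9 + 64 + 56 = 129.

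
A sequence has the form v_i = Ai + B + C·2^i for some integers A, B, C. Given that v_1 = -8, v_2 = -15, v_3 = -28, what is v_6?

-199

At i = 1, 2, 3: A + B + 2C = -8; 2A + B + 4C = -15; 3A + B + 8C = -28.
Subtracting the first from the second: A + 2C = -7.
Subtracting the second from the third: A + 4C = -13.
Solving: C = -3, A = -1, then B = -1.
Hence v_6 = -1·6 + (-1) + (-3)·64 = -199.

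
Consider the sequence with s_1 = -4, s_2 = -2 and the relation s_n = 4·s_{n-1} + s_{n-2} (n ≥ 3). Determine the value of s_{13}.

-21979508

Iterate the recurrence:
s_3 = -12; s_4 = -50; s_5 = -212; …; s_{10} = -289154; s_{11} = -1224876; s_{12} = -5188658; s_{13} = -21979508.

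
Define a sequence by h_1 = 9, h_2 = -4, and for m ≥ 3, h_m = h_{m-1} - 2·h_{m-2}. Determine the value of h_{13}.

-594

h_3 = -22  h_4 = -14  h_5 = 30  …  h_{10} = 122  h_{11} = 350  h_{12} = 106  h_{13} = -594.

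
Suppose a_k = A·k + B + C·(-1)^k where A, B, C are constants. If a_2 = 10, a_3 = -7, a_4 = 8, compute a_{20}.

-8

Write the equations: 2A + B + C = 10; 3A + B - C = -7; 4A + B + C = 8.
Subtracting the first from the second: A - 2C = -17.
Subtracting the second from the third: A + 2C = 15.
Solving: C = 8, A = -1, then B = 4.
Hence a_{20} = -1·20 + 4 + 8·1 = -8.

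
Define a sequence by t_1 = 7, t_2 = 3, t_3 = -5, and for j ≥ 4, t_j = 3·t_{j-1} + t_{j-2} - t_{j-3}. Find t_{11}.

-71837

Step forward from the initial values:
t_4 = -19;  t_5 = -65;  t_6 = -209;  t_7 = -673;  t_8 = -2163;  t_9 = -6953;  t_{10} = -22349;  t_{11} = -71837.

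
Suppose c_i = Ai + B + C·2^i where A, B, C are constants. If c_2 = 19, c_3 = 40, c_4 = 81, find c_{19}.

2621456

At i = 2, 3, 4: 2A + B + 4C = 19; 3A + B + 8C = 40; 4A + B + 16C = 81.
Subtracting the first from the second: A + 4C = 21.
Subtracting the second from the third: A + 8C = 41.
Solving: C = 5, A = 1, then B = -3.
So c_i = 1·i + (-3) + 5·2^i; at i=19 this is 2621456.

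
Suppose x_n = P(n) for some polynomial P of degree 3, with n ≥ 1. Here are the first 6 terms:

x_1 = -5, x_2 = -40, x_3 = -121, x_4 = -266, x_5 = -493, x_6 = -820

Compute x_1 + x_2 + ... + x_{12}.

1st diffs: -35, -81, -145, -227, -327.
2nd diffs: -46, -64, -82, -100.
3rd diffs: -18, -18, -18 (constant).
Newton forward-difference form: x_n = -5 + (-35)·C(n-1,1) + (-46)·C(n-1,2) + (-18)·C(n-1,3).
Continuing: …, -1265, -1846, -2581, -3488, …, x_{12} = -5890.
Summing n = 1..12 (12 terms) gives -21400.

-21400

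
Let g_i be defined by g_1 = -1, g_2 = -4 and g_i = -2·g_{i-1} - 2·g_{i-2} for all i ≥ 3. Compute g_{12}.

-192

Iterate the recurrence:
g_3 = 10, g_4 = -12, g_5 = 4, g_6 = 16, g_7 = -40, g_8 = 48, g_9 = -16, g_{10} = -64, g_{11} = 160, g_{12} = -192.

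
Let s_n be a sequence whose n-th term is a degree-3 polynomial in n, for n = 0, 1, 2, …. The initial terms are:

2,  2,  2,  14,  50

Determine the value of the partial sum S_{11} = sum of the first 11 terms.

1st diffs: 0, 0, 12, 36.
2nd diffs: 0, 12, 24.
3rd diffs: 12, 12 (constant).
So s_n = 2n^3 - 6n^2 + 4n + 2.
Continuing: …, 122, 242, 422, 674, …, s_{10} = 1442.
Summing n = 0..10 (11 terms) gives 3982.

3982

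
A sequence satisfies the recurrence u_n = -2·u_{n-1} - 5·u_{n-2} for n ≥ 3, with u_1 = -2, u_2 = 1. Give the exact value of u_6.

Iterate the recurrence:
u_3 = 8  u_4 = -21  u_5 = 2  u_6 = 101.

101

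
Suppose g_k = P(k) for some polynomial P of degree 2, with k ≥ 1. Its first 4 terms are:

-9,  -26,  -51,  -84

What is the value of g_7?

1st diffs: -17, -25, -33.
2nd diffs: -8, -8 (constant).
So g_k = -4k^2 - 5k.
Evaluating at k = 7 gives g_7 = -231.

-231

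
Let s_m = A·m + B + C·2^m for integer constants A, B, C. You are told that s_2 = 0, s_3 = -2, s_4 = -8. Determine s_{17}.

At m = 2, 3, 4: 2A + B + 4C = 0; 3A + B + 8C = -2; 4A + B + 16C = -8.
Subtracting the first from the second: A + 4C = -2.
Subtracting the second from the third: A + 8C = -6.
Solving: C = -1, A = 2, then B = 0.
Therefore s_{17} = 34 + 0 + (-1)·131072 = -131038.

-131038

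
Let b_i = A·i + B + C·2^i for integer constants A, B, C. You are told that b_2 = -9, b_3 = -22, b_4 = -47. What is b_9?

At i = 2, 3, 4: 2A + B + 4C = -9; 3A + B + 8C = -22; 4A + B + 16C = -47.
Subtracting the first from the second: A + 4C = -13.
Subtracting the second from the third: A + 8C = -25.
Solving: C = -3, A = -1, then B = 5.
Hence b_9 = -1·9 + 5 + (-3)·512 = -1540.

-1540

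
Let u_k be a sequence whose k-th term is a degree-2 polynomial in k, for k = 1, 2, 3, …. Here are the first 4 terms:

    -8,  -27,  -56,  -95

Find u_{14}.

1st diffs: -19, -29, -39.
2nd diffs: -10, -10 (constant).
So u_k = -5k^2 - 4k + 1.
Evaluating at k = 14 gives u_{14} = -1035.

-1035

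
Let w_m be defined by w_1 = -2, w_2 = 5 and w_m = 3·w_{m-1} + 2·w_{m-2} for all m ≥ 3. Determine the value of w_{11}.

308783

Compute successive terms:
w_3 = 11  w_4 = 43  w_5 = 151  w_6 = 539  w_7 = 1919  w_8 = 6835  w_9 = 24343  w_{10} = 86699  w_{11} = 308783.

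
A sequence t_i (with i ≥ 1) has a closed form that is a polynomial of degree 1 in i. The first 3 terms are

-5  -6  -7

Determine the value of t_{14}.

1st diffs: -1, -1 (constant).
So t_i = -i - 4.
Evaluating at i = 14 gives t_{14} = -18.

-18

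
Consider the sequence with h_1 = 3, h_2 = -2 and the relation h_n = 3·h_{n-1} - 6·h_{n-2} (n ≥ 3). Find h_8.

1404

h_3 = -24, h_4 = -60, h_5 = -36, h_6 = 252, h_7 = 972, h_8 = 1404.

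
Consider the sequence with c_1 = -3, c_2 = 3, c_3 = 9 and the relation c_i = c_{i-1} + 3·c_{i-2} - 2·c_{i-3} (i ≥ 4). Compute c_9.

c_4 = 24, c_5 = 45, c_6 = 99, c_7 = 186, c_8 = 393, c_9 = 753.

753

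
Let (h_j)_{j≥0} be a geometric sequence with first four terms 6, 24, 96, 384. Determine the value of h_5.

Common ratio r = 4.
h_j = 6·4^(j-0).
h_5 = 6·4^5 = 6144.

6144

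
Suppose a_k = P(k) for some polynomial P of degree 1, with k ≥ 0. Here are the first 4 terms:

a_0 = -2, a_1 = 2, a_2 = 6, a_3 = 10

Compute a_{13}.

50

1st diffs: 4, 4, 4 (constant).
So a_k = 4k - 2.
Evaluating at k = 13 gives a_{13} = 50.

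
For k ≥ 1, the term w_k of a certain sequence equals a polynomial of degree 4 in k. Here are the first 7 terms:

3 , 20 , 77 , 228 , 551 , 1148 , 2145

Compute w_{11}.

13493

1st diffs: 17, 57, 151, 323, 597, 997.
2nd diffs: 40, 94, 172, 274, 400.
3rd diffs: 54, 78, 102, 126.
4th diffs: 24, 24, 24 (constant).
Newton forward-difference form: w_k = 3 + 17·C(k-1,1) + 40·C(k-1,2) + 54·C(k-1,3) + 24·C(k-1,4).
At k = 11: k-1 = 10, so w_{11} = 3 + 170 + 1800 + 6480 + 5040 = 13493.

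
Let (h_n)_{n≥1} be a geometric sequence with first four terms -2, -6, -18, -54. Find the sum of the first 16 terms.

-43046720

Common ratio r = 3.
h_n = (-2)·3^(n-1).
S = (-2)·(3^16 - 1)/(3 - 1) = (-2)·(43046721 - 1)/(2) = -43046720.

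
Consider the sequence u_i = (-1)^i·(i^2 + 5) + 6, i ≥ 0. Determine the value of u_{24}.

587

(-1)^24 = 1; i^2 + 5 at i=24 is 581; so u_{24} = 587.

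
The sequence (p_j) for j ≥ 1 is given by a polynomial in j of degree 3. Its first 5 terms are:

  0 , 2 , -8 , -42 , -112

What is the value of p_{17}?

-8128

1st diffs: 2, -10, -34, -70.
2nd diffs: -12, -24, -36.
3rd diffs: -12, -12 (constant).
Newton forward-difference form: p_j = 2·C(j-1,1) + (-12)·C(j-1,2) + (-12)·C(j-1,3).
At j = 17: j-1 = 16, so p_{17} = 32 - 1440 - 6720 = -8128.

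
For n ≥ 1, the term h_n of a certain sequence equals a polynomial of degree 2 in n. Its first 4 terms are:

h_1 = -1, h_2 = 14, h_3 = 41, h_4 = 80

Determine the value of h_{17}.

1st diffs: 15, 27, 39.
2nd diffs: 12, 12 (constant).
So h_n = 6n^2 - 3n - 4.
Evaluating at n = 17 gives h_{17} = 1679.

1679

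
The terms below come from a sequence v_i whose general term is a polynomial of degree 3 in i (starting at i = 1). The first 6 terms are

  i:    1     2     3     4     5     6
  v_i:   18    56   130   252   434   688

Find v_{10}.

2664

1st diffs: 38, 74, 122, 182, 254.
2nd diffs: 36, 48, 60, 72.
3rd diffs: 12, 12, 12 (constant).
Newton forward-difference form: v_i = 18 + 38·C(i-1,1) + 36·C(i-1,2) + 12·C(i-1,3).
At i = 10: i-1 = 9, so v_{10} = 18 + 342 + 1296 + 1008 = 2664.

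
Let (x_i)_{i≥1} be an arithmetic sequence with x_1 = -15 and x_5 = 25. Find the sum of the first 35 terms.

5425

Common difference d = (25 - (-15)) / (5 - 1) = 10.
x_i = -15 + (i - 1)·10.
x_{35} = 325; S = 35·(-15 + 325)/2 = 5425.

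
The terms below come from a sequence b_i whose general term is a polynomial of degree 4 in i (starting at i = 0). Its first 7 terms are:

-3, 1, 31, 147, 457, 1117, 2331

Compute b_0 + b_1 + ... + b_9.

27966

1st diffs: 4, 30, 116, 310, 660, 1214.
2nd diffs: 26, 86, 194, 350, 554.
3rd diffs: 60, 108, 156, 204.
4th diffs: 48, 48, 48 (constant).
Newton forward-difference form: b_i = -3 + 4·C(i,1) + 26·C(i,2) + 60·C(i,3) + 48·C(i,4).
Continuing: 4351, 7477, 12057.
Summing i = 0..9 (10 terms) gives 27966.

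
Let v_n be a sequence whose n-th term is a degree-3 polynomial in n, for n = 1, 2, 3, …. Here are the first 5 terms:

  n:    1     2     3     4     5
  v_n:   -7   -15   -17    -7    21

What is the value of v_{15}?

1st diffs: -8, -2, 10, 28.
2nd diffs: 6, 12, 18.
3rd diffs: 6, 6 (constant).
Newton forward-difference form: v_n = -7 + (-8)·C(n-1,1) + 6·C(n-1,2) + 6·C(n-1,3).
At n = 15: n-1 = 14, so v_{15} = -7 - 112 + 546 + 2184 = 2611.

2611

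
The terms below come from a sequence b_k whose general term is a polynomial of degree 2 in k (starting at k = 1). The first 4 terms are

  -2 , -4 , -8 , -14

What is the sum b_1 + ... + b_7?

1st diffs: -2, -4, -6.
2nd diffs: -2, -2 (constant).
So b_k = -k^2 + k - 2.
Continuing: -22, -32, -44.
Summing k = 1..7 (7 terms) gives -126.

-126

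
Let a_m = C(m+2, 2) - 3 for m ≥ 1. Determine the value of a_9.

C(11, 2) = 55, so a_9 = 52.

52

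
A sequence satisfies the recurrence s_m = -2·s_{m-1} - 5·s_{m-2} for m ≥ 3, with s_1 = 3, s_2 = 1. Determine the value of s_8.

Iterate the recurrence:
s_3 = -17  s_4 = 29  s_5 = 27  s_6 = -199  s_7 = 263  s_8 = 469.

469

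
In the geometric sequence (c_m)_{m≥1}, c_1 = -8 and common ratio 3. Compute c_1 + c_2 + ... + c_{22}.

-125524238432

c_m = (-8)·3^(m-1).
S = (-8)·(3^22 - 1)/(3 - 1) = (-8)·(31381059609 - 1)/(2) = -125524238432.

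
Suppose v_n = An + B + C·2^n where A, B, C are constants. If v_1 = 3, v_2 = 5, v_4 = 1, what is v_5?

At n = 1, 2, 4: A + B + 2C = 3; 2A + B + 4C = 5; 4A + B + 16C = 1.
Subtracting the first from the second: A + 2C = 2.
Subtracting the second from the third: 2A + 12C = -4.
Solving: C = -1, A = 4, then B = 1.
Therefore v_5 = 20 + 1 + (-1)·32 = -11.

-11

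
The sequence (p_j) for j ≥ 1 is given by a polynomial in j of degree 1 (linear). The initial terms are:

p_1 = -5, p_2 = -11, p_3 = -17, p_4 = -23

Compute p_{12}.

-71

1st diffs: -6, -6, -6 (constant).
So p_j = -6j + 1.
Evaluating at j = 12 gives p_{12} = -71.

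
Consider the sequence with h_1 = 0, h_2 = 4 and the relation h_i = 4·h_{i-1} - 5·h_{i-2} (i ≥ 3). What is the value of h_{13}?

Iterate the recurrence:
h_3 = 16  h_4 = 44  h_5 = 96  …  h_{10} = -4796  h_{11} = -12464  h_{12} = -25876  h_{13} = -41184.

-41184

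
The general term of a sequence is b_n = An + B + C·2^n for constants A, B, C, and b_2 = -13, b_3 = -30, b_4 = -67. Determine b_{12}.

-20443

Write the equations: 2A + B + 4C = -13; 3A + B + 8C = -30; 4A + B + 16C = -67.
Subtracting the first from the second: A + 4C = -17.
Subtracting the second from the third: A + 8C = -37.
Solving: C = -5, A = 3, then B = 1.
So b_n = 3·n + 1 + (-5)·2^n; at n=12 this is -20443.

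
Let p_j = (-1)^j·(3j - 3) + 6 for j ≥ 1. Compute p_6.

(-1)^6 = 1; 3j - 3 at j=6 is 15; so p_6 = 21.

21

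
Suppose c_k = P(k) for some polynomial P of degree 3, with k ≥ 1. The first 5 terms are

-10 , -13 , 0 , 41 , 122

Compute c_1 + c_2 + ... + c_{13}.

1st diffs: -3, 13, 41, 81.
2nd diffs: 16, 28, 40.
3rd diffs: 12, 12 (constant).
Newton forward-difference form: c_k = -10 + (-3)·C(k-1,1) + 16·C(k-1,2) + 12·C(k-1,3).
Continuing: …, 255, 452, 725, 1086, …, c_{13} = 3650.
Summing k = 1..13 (13 terms) gives 12792.

12792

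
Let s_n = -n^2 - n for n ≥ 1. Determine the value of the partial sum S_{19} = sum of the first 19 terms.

Over n = 1..19: Σn = 190, Σn² = 2470.
Total = (-1)·2470 + (-1)·190 = -2660.

-2660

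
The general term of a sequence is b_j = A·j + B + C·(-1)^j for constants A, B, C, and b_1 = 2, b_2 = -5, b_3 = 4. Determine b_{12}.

Write the equations: A + B - C = 2; 2A + B + C = -5; 3A + B - C = 4.
Subtracting the first from the second: A + 2C = -7.
Subtracting the second from the third: A - 2C = 9.
Solving: C = -4, A = 1, then B = -3.
Therefore b_{12} = 12 + (-3) + (-4)·1 = 5.

5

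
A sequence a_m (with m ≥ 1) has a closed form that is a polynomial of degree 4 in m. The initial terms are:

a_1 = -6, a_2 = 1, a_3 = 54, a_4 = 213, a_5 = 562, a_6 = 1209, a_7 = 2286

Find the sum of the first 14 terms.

125405

1st diffs: 7, 53, 159, 349, 647, 1077.
2nd diffs: 46, 106, 190, 298, 430.
3rd diffs: 60, 84, 108, 132.
4th diffs: 24, 24, 24 (constant).
Newton forward-difference form: a_m = -6 + 7·C(m-1,1) + 46·C(m-1,2) + 60·C(m-1,3) + 24·C(m-1,4).
Continuing: …, 3949, 6378, 9777, 14374, …, a_{14} = 37993.
Summing m = 1..14 (14 terms) gives 125405.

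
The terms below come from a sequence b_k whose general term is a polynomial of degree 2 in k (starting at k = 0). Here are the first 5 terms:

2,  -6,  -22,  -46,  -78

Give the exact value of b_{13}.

-726

1st diffs: -8, -16, -24, -32.
2nd diffs: -8, -8, -8 (constant).
So b_k = -4k^2 - 4k + 2.
Evaluating at k = 13 gives b_{13} = -726.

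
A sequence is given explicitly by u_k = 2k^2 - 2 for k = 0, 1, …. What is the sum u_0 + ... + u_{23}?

8600

Over k = 0..23: Σk = 276, Σk² = 4324.
Total = (2)·4324 + (-2)·24 = 8600.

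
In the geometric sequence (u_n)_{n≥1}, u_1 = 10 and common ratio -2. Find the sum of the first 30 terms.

-3579139410

u_n = 10·(-2)^(n-1).
S = 10·((-2)^30 - 1)/(-2 - 1) = 10·(1073741824 - 1)/(-3) = -3579139410.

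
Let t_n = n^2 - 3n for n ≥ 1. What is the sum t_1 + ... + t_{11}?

Over n = 1..11: Σn = 66, Σn² = 506.
Total = (1)·506 + (-3)·66 = 308.

308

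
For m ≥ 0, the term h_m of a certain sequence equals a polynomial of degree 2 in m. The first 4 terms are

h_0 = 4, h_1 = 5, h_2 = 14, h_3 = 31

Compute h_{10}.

1st diffs: 1, 9, 17.
2nd diffs: 8, 8 (constant).
Newton forward-difference form: h_m = 4 + 1·C(m,1) + 8·C(m,2).
At m = 10: m = 10, so h_{10} = 4 + 10 + 360 = 374.

374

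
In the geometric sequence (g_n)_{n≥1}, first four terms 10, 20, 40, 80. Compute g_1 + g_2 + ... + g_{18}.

2621430

Common ratio r = 2.
g_n = 10·2^(n-1).
S = 10·(2^18 - 1)/(2 - 1) = 10·(262144 - 1)/(1) = 2621430.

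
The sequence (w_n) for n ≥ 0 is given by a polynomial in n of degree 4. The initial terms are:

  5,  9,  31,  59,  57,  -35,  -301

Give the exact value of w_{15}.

1st diffs: 4, 22, 28, -2, -92, -266.
2nd diffs: 18, 6, -30, -90, -174.
3rd diffs: -12, -36, -60, -84.
4th diffs: -24, -24, -24 (constant).
Newton forward-difference form: w_n = 5 + 4·C(n,1) + 18·C(n,2) + (-12)·C(n,3) + (-24)·C(n,4).
At n = 15: n = 15, so w_{15} = 5 + 60 + 1890 - 5460 - 32760 = -36265.

-36265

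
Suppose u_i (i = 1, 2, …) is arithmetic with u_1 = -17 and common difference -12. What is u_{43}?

u_i = -17 + (i - 1)·(-12).
u_{43} = -17 + 42·(-12) = -521.

-521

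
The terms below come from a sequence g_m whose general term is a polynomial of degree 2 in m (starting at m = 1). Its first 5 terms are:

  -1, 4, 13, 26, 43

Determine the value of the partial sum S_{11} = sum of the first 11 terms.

1st diffs: 5, 9, 13, 17.
2nd diffs: 4, 4, 4 (constant).
Newton forward-difference form: g_m = -1 + 5·C(m-1,1) + 4·C(m-1,2).
Continuing: …, 64, 89, 118, 151, …, g_{11} = 229.
Summing m = 1..11 (11 terms) gives 924.

924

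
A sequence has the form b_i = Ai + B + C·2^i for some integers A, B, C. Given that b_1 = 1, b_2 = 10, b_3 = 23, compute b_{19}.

At i = 1, 2, 3: A + B + 2C = 1; 2A + B + 4C = 10; 3A + B + 8C = 23.
Subtracting the first from the second: A + 2C = 9.
Subtracting the second from the third: A + 4C = 13.
Solving: C = 2, A = 5, then B = -8.
Hence b_{19} = 5·19 + (-8) + 2·524288 = 1048663.

1048663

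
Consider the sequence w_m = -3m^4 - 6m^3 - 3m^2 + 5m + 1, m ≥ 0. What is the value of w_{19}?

w_{19} = -3·19^4 - 6·19^3 - 3·19^2 + 5·19 + 1 = -433104.

-433104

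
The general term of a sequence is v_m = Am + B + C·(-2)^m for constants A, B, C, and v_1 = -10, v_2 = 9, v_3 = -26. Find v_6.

193

Write the equations: A + B - 2C = -10; 2A + B + 4C = 9; 3A + B - 8C = -26.
Subtracting the first from the second: A + 6C = 19.
Subtracting the second from the third: A - 12C = -35.
Solving: C = 3, A = 1, then B = -5.
Hence v_6 = 1·6 + (-5) + 3·64 = 193.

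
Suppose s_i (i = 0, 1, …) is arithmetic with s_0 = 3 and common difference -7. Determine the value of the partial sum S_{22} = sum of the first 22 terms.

-1551

s_i = 3 + (i - 0)·(-7).
s_{21} = -144; S = 22·(3 + (-144))/2 = -1551.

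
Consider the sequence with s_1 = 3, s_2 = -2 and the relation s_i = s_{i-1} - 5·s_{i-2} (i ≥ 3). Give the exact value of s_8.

s_3 = -17, s_4 = -7, s_5 = 78, s_6 = 113, s_7 = -277, s_8 = -842.

-842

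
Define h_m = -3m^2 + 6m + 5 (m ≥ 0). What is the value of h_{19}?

h_{19} = -3·19^2 + 6·19 + 5 = -964.

-964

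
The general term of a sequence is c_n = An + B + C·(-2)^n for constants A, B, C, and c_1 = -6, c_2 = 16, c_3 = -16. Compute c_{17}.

Write the equations: A + B - 2C = -6; 2A + B + 4C = 16; 3A + B - 8C = -16.
Subtracting the first from the second: A + 6C = 22.
Subtracting the second from the third: A - 12C = -32.
Solving: C = 3, A = 4, then B = -4.
So c_n = 4·n + (-4) + 3·(-2)^n; at n=17 this is -393152.

-393152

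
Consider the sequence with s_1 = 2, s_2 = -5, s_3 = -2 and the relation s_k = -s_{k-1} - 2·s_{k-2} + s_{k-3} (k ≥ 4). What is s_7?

59

Iterate the recurrence:
s_4 = 14;  s_5 = -15;  s_6 = -15;  s_7 = 59.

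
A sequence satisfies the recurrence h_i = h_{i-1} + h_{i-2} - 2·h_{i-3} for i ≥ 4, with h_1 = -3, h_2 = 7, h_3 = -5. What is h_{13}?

Step forward from the initial values:
h_4 = 8;  h_5 = -11;  h_6 = 7;  h_7 = -20;  h_8 = 9;  h_9 = -25;  h_{10} = 24;  h_{11} = -19;  h_{12} = 55;  h_{13} = -12.

-12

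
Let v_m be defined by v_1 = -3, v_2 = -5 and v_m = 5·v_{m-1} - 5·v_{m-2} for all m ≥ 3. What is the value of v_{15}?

Applying the relation repeatedly:
v_3 = -10; v_4 = -25; v_5 = -75; …; v_{12} = -531250; v_{13} = -1921875; v_{14} = -6953125; v_{15} = -25156250.

-25156250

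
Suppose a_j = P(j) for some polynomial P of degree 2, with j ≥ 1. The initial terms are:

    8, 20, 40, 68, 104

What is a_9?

328

1st diffs: 12, 20, 28, 36.
2nd diffs: 8, 8, 8 (constant).
Newton forward-difference form: a_j = 8 + 12·C(j-1,1) + 8·C(j-1,2).
At j = 9: j-1 = 8, so a_9 = 8 + 96 + 224 = 328.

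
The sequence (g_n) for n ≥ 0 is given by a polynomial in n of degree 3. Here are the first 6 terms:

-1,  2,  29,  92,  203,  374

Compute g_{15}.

1st diffs: 3, 27, 63, 111, 171.
2nd diffs: 24, 36, 48, 60.
3rd diffs: 12, 12, 12 (constant).
Newton forward-difference form: g_n = -1 + 3·C(n,1) + 24·C(n,2) + 12·C(n,3).
At n = 15: n = 15, so g_{15} = -1 + 45 + 2520 + 5460 = 8024.

8024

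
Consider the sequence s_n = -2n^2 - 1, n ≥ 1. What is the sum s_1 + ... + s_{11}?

-1023

Over n = 1..11: Σn = 66, Σn² = 506.
Total = (-2)·506 + (-1)·11 = -1023.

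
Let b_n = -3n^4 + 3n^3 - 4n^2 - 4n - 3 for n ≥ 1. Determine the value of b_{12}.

b_{12} = -3·12^4 + 3·12^3 - 4·12^2 - 4·12 - 3 = -57651.

-57651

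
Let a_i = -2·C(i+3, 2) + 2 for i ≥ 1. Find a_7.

-88

C(10, 2) = 45, so a_7 = -88.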